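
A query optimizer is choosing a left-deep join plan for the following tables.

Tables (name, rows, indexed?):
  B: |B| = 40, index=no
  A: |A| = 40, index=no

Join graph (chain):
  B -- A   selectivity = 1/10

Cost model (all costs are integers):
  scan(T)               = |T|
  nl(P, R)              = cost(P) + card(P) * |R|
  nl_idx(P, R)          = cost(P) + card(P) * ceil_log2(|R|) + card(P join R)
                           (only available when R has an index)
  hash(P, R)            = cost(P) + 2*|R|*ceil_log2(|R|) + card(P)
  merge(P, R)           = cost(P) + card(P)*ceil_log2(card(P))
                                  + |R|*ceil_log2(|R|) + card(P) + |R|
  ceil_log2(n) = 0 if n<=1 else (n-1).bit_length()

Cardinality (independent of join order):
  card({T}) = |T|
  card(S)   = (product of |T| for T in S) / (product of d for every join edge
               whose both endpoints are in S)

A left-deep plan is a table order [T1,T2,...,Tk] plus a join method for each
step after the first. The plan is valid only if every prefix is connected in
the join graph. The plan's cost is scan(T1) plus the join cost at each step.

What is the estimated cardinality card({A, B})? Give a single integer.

Tables in S: A(40), B(40)
Edges inside S: B-A(d=10)
numerator = 40 * 40 = 1600
denominator = 10 = 10
card(S) = 1600 / 10 = 160

160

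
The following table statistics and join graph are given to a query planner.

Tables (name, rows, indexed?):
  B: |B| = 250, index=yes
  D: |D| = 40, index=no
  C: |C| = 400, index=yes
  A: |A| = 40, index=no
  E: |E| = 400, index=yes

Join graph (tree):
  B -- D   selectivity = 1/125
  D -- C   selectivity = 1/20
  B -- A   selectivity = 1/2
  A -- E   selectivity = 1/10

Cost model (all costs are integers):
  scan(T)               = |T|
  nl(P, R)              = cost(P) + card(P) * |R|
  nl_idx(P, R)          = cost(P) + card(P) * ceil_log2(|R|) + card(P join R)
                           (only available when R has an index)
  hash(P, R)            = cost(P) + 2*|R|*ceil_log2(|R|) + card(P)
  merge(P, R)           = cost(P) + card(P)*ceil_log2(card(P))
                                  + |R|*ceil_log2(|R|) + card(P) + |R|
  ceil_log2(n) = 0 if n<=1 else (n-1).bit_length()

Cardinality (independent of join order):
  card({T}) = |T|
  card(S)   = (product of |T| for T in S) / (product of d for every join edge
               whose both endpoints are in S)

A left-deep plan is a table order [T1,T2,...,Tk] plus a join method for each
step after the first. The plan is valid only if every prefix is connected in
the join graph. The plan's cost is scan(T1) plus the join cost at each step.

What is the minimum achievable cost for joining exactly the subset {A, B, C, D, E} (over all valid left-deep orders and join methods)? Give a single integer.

Selinger DP over subsets of {A,B,C,D,E}:
  {B}: scan cost=250, card=250
  {D}: scan cost=40, card=40
  {C}: scan cost=400, card=400
  {A}: scan cost=40, card=40
  {E}: scan cost=400, card=400
  {BD}: card=80; try (B,nl_idx)→440, (D,hash)→980, (B,merge)→2570, (D,merge)→2780, (B,hash)→4080, (B,nl)→10040 …(+1); best=440 via (B,nl_idx)
  {AB}: card=5000; try (A,hash)→980, (B,merge)→2570, (A,merge)→2780, (B,hash)→4080, (B,nl_idx)→5360, (B,nl)→10040 …(+1); best=980 via (A,hash)
  {CD}: card=800; try (C,nl_idx)→1200, (D,hash)→1280, (C,merge)→4320, (D,merge)→4680, (C,hash)→7280, (C,nl)→16040 …(+1); best=1200 via (C,nl_idx)
  {AE}: card=1600; try (A,hash)→1280, (E,nl_idx)→2000, (E,merge)→4320, (A,merge)→4680, (E,hash)→7280, (E,nl)→16040 …(+1); best=1280 via (A,hash)
  {BCD}: card=1600; try (C,nl_idx)→2760, (C,merge)→5080, (B,hash)→6000, (C,hash)→7720, (B,nl_idx)→9200, (B,merge)→12250 …(+2); best=2760 via (C,nl_idx)
  {ABD}: card=1600; try (A,hash)→1000, (A,merge)→1360, (A,nl)→3640, (D,hash)→6460, (D,merge)→71260, (D,nl)→200980; best=1000 via (A,hash)
  {ABE}: card=200000; try (B,hash)→6880, (E,hash)→13180, (B,merge)→22730, (E,merge)→74980, (B,nl_idx)→214080, (E,nl_idx)→245980 …(+2); best=6880 via (B,hash)
  {ABCD}: card=32000; try (A,hash)→4840, (C,hash)→9800, (A,merge)→22240, (C,merge)→24200, (C,nl_idx)→47400, (A,nl)→66760 …(+1); best=4840 via (A,hash)
  {ABDE}: card=64000; try (E,hash)→9800, (E,merge)→24200, (E,nl_idx)→79400, (D,hash)→207360, (E,nl)→641000, (D,merge)→3807160 …(+1); best=9800 via (E,hash)
  {ABCDE}: card=1280000; try (E,hash)→44040, (C,hash)→81000, (E,merge)→520840, (C,merge)→1101800, (E,nl_idx)→1572840, (C,nl_idx)→1865800 …(+2); best=44040 via (E,hash)

44040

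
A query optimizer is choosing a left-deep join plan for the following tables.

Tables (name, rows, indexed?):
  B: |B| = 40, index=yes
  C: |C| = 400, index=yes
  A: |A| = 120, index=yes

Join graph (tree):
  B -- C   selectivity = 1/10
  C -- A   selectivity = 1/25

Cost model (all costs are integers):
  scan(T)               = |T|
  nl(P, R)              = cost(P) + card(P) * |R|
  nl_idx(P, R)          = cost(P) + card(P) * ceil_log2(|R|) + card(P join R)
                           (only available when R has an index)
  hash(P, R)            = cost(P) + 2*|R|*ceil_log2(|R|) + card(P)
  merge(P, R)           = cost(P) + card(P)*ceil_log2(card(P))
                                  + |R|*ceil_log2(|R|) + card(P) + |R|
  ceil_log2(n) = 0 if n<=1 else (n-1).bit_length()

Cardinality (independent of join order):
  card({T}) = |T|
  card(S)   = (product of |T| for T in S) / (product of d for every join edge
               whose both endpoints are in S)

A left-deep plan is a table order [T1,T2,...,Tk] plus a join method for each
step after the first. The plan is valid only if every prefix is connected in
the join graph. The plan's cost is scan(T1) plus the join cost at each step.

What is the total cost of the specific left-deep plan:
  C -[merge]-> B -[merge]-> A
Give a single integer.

24840

step 1: scan C: cost=400, card=400
step 2: join B via merge
    card(P join B) = 400*40/(10) = 1600
    cost = 400 + 400*9 + 40*6 + 400 + 40 = 4680
step 3: join A via merge
    card(P join A) = 1600*120/(25) = 7680
    cost = 4680 + 1600*11 + 120*7 + 1600 + 120 = 24840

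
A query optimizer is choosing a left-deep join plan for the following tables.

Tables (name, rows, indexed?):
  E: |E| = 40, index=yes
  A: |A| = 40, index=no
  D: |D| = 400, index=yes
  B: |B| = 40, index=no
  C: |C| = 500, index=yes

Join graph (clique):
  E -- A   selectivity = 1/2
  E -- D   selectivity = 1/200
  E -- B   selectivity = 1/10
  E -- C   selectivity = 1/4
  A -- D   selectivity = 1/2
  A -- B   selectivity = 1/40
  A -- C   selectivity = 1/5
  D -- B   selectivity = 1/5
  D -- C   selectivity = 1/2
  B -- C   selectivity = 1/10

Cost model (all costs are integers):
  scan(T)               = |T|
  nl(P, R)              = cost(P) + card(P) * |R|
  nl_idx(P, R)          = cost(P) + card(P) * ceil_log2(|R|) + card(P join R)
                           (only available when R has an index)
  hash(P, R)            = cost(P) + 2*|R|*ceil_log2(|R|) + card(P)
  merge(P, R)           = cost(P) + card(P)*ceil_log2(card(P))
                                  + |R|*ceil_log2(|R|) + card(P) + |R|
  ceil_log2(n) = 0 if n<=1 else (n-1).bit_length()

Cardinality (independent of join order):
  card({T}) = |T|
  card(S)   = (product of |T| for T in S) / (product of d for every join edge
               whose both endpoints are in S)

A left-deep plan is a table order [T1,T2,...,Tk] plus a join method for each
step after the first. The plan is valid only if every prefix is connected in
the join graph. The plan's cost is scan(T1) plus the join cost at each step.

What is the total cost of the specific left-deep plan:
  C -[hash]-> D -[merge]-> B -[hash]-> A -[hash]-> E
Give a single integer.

1897440

step 1: scan C: cost=500, card=500
step 2: join D via hash
    card(P join D) = 500*400/(2) = 100000
    cost = 500 + 2*400*9 + 500 = 8200
step 3: join B via merge
    card(P join B) = 100000*40/(5*10) = 80000
    cost = 8200 + 100000*17 + 40*6 + 100000 + 40 = 1808480
step 4: join A via hash
    card(P join A) = 80000*40/(2*40*5) = 8000
    cost = 1808480 + 2*40*6 + 80000 = 1888960
step 5: join E via hash
    card(P join E) = 8000*40/(2*200*10*4) = 20
    cost = 1888960 + 2*40*6 + 8000 = 1897440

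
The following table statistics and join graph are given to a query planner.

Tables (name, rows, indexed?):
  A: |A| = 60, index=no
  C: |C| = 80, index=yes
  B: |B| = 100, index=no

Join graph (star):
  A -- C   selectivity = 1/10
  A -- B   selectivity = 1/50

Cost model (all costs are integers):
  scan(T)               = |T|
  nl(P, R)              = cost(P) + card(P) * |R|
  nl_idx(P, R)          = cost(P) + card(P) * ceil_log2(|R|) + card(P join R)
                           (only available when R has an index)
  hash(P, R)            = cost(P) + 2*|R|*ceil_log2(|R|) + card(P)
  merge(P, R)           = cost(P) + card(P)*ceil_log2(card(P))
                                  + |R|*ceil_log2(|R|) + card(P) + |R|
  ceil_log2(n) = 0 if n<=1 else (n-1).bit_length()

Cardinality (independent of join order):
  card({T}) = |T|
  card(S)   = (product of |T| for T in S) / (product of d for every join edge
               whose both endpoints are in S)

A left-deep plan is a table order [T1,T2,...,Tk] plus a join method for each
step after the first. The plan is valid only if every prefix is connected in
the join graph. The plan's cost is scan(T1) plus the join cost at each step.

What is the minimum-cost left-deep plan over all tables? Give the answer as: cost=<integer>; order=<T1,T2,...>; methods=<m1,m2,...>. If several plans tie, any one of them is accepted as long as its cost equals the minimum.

Selinger DP (subsets sized 1..n):
  {A}: scan cost=60, card=60
  {C}: scan cost=80, card=80
  {B}: scan cost=100, card=100
  {AC}: card=480; try (A,hash)→880, (C,nl_idx)→960, (C,merge)→1120, (A,merge)→1140, (C,hash)→1240, (C,nl)→4860 …(+1); best=880 via (A,hash)
  {AB}: card=120; try (A,hash)→920, (B,merge)→1280, (A,merge)→1320, (B,hash)→1520, (B,nl)→6060, (A,nl)→6100; best=920 via (A,hash)
  {ABC}: card=960; try (C,hash)→2160, (C,merge)→2520, (C,nl_idx)→2720, (B,hash)→2760, (B,merge)→6480, (C,nl)→10520 …(+1); best=2160 via (C,hash)

cost=2160; order=B,A,C; methods=hash,hash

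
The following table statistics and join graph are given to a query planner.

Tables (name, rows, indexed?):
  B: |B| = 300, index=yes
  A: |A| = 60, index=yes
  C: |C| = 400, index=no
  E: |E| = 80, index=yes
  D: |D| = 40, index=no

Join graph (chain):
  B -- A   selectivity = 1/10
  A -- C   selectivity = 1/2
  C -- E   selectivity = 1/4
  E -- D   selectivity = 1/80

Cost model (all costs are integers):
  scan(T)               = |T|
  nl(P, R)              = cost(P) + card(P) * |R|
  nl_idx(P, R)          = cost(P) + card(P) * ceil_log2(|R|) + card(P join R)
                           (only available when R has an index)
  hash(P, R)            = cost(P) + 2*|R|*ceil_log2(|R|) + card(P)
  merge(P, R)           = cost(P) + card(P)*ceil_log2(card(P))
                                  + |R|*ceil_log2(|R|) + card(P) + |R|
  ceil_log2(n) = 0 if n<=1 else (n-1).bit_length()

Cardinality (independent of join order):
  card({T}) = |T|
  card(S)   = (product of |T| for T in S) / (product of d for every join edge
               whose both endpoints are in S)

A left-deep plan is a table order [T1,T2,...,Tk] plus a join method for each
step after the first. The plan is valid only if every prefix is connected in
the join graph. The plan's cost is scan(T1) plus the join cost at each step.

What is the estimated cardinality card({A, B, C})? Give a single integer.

360000

Tables in S: A(60), B(300), C(400)
Edges inside S: B-A(d=10), A-C(d=2)
numerator = 60 * 300 * 400 = 7200000
denominator = 10 * 2 = 20
card(S) = 7200000 / 20 = 360000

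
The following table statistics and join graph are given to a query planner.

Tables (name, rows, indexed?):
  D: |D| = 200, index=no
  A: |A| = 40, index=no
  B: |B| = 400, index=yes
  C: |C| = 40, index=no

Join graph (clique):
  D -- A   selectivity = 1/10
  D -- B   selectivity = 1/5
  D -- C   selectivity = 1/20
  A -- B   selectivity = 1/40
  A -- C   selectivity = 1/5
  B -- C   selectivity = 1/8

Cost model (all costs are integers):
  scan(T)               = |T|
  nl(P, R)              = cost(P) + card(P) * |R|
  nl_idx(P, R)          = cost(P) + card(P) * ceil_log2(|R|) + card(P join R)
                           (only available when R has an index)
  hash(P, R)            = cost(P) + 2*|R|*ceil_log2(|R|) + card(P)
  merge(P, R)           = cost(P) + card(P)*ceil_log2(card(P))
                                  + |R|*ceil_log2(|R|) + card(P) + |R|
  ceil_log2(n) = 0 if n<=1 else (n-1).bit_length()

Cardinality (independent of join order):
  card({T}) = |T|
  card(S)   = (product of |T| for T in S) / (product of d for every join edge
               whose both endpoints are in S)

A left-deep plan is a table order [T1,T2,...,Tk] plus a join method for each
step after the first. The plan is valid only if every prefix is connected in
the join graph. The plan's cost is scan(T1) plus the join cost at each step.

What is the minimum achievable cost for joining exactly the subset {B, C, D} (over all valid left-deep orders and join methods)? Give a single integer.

Selinger DP over subsets of {B,C,D}:
  {D}: scan cost=200, card=200
  {B}: scan cost=400, card=400
  {C}: scan cost=40, card=40
  {BD}: card=16000; try (D,hash)→4000, (B,merge)→6000, (D,merge)→6200, (B,hash)→7600, (B,nl_idx)→18000, (B,nl)→80200 …(+1); best=4000 via (D,hash)
  {CD}: card=400; try (C,hash)→880, (D,merge)→2120, (C,merge)→2280, (D,hash)→3280, (D,nl)→8040, (C,nl)→8200; best=880 via (C,hash)
  {BC}: card=2000; try (C,hash)→1280, (B,nl_idx)→2400, (B,merge)→4320, (C,merge)→4680, (B,hash)→7280, (B,nl)→16040 …(+1); best=1280 via (C,hash)
  {BCD}: card=4000; try (D,hash)→6480, (B,hash)→8480, (B,nl_idx)→8480, (B,merge)→8880, (C,hash)→20480, (D,merge)→27080 …(+4); best=6480 via (D,hash)

6480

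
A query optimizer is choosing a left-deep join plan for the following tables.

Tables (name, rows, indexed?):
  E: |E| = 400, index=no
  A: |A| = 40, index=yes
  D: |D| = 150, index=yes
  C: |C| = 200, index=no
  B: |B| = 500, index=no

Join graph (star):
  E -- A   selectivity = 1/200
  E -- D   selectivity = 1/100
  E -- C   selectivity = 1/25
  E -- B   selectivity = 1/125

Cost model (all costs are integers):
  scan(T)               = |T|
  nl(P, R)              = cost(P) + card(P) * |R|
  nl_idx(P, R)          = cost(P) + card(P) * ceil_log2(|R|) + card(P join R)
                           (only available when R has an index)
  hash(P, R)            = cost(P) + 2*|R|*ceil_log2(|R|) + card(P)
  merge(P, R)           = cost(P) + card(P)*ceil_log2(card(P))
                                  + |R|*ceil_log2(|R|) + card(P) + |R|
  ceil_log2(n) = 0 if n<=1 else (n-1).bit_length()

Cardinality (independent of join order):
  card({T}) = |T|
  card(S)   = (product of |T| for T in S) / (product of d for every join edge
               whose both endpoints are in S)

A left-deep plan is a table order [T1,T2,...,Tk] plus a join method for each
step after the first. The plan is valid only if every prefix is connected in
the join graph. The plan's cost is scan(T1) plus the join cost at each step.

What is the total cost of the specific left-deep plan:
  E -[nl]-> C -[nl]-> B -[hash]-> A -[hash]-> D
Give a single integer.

1698640

step 1: scan E: cost=400, card=400
step 2: join C via nl
    card(P join C) = 400*200/(25) = 3200
    cost = 400 + 400*200 = 80400
step 3: join B via nl
    card(P join B) = 3200*500/(125) = 12800
    cost = 80400 + 3200*500 = 1680400
step 4: join A via hash
    card(P join A) = 12800*40/(200) = 2560
    cost = 1680400 + 2*40*6 + 12800 = 1693680
step 5: join D via hash
    card(P join D) = 2560*150/(100) = 3840
    cost = 1693680 + 2*150*8 + 2560 = 1698640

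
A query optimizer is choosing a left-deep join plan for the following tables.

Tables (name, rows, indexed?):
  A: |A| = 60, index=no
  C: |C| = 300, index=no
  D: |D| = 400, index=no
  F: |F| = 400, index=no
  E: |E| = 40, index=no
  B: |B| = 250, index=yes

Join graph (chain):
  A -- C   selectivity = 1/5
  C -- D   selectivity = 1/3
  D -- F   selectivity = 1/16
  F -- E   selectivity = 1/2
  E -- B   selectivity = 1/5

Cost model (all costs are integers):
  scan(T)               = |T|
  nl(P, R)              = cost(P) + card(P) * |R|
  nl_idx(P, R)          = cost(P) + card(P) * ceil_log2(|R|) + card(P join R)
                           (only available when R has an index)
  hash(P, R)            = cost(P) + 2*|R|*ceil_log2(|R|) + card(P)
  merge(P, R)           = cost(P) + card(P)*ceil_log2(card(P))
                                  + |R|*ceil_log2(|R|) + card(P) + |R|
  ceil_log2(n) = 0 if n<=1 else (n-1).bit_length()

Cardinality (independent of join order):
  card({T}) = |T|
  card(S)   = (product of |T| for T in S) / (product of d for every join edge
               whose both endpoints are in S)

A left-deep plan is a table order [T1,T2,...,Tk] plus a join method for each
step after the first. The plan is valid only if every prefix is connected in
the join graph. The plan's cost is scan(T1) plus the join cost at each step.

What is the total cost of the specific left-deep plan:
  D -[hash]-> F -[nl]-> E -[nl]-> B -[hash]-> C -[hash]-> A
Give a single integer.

1060414120

step 1: scan D: cost=400, card=400
step 2: join F via hash
    card(P join F) = 400*400/(16) = 10000
    cost = 400 + 2*400*9 + 400 = 8000
step 3: join E via nl
    card(P join E) = 10000*40/(2) = 200000
    cost = 8000 + 10000*40 = 408000
step 4: join B via nl
    card(P join B) = 200000*250/(5) = 10000000
    cost = 408000 + 200000*250 = 50408000
step 5: join C via hash
    card(P join C) = 10000000*300/(3) = 1000000000
    cost = 50408000 + 2*300*9 + 10000000 = 60413400
step 6: join A via hash
    card(P join A) = 1000000000*60/(5) = 12000000000
    cost = 60413400 + 2*60*6 + 1000000000 = 1060414120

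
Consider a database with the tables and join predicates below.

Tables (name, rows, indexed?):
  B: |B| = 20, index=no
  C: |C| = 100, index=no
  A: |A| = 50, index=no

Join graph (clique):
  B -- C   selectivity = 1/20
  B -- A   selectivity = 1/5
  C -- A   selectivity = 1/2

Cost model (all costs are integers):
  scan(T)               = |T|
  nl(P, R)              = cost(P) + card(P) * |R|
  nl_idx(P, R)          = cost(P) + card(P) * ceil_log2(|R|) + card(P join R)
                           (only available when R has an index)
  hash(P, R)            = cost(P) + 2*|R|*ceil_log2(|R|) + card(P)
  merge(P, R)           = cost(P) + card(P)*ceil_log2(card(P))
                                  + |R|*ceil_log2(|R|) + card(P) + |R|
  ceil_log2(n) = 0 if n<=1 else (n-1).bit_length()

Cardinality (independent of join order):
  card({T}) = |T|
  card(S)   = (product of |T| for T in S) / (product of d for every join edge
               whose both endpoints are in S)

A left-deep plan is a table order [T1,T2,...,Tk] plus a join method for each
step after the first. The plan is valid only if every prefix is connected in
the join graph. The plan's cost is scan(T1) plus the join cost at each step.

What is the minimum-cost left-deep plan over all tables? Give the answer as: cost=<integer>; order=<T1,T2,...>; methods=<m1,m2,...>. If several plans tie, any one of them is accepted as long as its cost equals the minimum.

Selinger DP (subsets sized 1..n):
  {B}: scan cost=20, card=20
  {C}: scan cost=100, card=100
  {A}: scan cost=50, card=50
  {BC}: card=100; try (B,hash)→400, (C,merge)→940, (B,merge)→1020, (C,hash)→1440, (C,nl)→2020, (B,nl)→2100; best=400 via (B,hash)
  {AB}: card=200; try (B,hash)→300, (A,merge)→490, (B,merge)→520, (A,hash)→640, (A,nl)→1020, (B,nl)→1050; best=300 via (B,hash)
  {AC}: card=2500; try (A,hash)→800, (C,merge)→1200, (A,merge)→1250, (C,hash)→1500, (C,nl)→5050, (A,nl)→5100; best=800 via (A,hash)
  {ABC}: card=500; try (A,hash)→1100, (A,merge)→1550, (C,hash)→1900, (C,merge)→2900, (B,hash)→3500, (A,nl)→5400 …(+3); best=1100 via (A,hash)

cost=1100; order=C,B,A; methods=hash,hash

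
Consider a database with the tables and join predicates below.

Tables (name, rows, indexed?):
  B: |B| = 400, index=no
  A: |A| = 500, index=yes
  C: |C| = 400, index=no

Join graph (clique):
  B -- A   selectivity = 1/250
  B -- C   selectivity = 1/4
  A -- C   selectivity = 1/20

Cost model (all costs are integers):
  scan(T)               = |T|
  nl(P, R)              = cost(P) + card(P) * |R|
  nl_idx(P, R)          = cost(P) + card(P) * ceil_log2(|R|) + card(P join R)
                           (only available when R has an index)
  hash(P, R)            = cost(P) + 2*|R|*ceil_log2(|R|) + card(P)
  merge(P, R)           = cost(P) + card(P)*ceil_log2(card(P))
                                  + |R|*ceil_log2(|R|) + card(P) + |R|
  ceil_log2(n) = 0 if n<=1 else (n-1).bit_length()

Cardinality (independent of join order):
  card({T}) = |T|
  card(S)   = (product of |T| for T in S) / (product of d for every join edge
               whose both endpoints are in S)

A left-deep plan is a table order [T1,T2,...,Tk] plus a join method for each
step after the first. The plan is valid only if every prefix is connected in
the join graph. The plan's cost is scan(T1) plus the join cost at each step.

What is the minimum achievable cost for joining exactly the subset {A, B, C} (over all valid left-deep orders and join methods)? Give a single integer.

Selinger DP over subsets of {A,B,C}:
  {B}: scan cost=400, card=400
  {A}: scan cost=500, card=500
  {C}: scan cost=400, card=400
  {AB}: card=800; try (A,nl_idx)→4800, (B,hash)→8200, (A,merge)→9400, (B,merge)→9500, (A,hash)→9800, (A,nl)→200400 …(+1); best=4800 via (A,nl_idx)
  {BC}: card=40000; try (C,hash)→8000, (B,hash)→8000, (C,merge)→8400, (B,merge)→8400, (C,nl)→160400, (B,nl)→160400; best=8000 via (C,hash)
  {AC}: card=10000; try (C,hash)→8200, (A,merge)→9400, (C,merge)→9500, (A,hash)→9800, (A,nl_idx)→14000, (A,nl)→200400 …(+1); best=8200 via (C,hash)
  {ABC}: card=4000; try (C,hash)→12800, (C,merge)→17600, (B,hash)→25400, (A,hash)→57000, (B,merge)→162200, (C,nl)→324800 …(+4); best=12800 via (C,hash)

12800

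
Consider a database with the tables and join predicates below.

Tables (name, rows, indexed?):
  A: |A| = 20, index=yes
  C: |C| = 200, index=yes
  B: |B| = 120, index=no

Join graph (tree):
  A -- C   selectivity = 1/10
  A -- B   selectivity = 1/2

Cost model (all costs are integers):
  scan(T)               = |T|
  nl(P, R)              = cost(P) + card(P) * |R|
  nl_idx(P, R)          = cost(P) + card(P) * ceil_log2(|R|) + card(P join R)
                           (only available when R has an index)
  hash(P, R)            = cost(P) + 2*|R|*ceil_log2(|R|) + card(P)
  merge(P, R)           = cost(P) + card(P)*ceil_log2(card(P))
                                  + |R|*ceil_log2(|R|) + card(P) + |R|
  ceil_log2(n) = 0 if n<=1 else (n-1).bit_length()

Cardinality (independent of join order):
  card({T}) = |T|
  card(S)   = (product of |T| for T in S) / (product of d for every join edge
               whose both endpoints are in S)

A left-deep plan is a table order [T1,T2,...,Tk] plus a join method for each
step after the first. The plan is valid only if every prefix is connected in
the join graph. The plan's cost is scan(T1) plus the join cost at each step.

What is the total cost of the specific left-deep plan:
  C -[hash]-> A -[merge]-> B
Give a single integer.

step 1: scan C: cost=200, card=200
step 2: join A via hash
    card(P join A) = 200*20/(10) = 400
    cost = 200 + 2*20*5 + 200 = 600
step 3: join B via merge
    card(P join B) = 400*120/(2) = 24000
    cost = 600 + 400*9 + 120*7 + 400 + 120 = 5560

5560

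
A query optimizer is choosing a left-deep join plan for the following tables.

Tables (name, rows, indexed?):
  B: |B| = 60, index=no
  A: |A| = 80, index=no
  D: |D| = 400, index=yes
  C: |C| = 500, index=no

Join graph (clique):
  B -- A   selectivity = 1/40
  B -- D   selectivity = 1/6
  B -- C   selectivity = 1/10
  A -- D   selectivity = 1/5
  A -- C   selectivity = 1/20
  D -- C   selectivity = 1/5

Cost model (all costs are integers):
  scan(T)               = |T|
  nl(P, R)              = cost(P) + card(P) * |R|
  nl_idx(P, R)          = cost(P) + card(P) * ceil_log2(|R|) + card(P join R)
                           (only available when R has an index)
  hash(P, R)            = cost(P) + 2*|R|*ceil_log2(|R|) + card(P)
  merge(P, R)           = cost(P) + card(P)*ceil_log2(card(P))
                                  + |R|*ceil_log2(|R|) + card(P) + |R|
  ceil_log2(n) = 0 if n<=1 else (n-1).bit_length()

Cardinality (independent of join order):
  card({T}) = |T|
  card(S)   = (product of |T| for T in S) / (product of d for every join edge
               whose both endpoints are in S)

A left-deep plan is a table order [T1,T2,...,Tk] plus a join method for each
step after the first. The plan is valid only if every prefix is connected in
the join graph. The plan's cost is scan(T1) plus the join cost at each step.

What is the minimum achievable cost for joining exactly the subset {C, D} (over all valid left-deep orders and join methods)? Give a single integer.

Selinger DP over subsets of {C,D}:
  {D}: scan cost=400, card=400
  {C}: scan cost=500, card=500
  {CD}: card=40000; try (D,hash)→8200, (C,merge)→9400, (D,merge)→9500, (C,hash)→9800, (D,nl_idx)→45000, (C,nl)→200400 …(+1); best=8200 via (D,hash)

8200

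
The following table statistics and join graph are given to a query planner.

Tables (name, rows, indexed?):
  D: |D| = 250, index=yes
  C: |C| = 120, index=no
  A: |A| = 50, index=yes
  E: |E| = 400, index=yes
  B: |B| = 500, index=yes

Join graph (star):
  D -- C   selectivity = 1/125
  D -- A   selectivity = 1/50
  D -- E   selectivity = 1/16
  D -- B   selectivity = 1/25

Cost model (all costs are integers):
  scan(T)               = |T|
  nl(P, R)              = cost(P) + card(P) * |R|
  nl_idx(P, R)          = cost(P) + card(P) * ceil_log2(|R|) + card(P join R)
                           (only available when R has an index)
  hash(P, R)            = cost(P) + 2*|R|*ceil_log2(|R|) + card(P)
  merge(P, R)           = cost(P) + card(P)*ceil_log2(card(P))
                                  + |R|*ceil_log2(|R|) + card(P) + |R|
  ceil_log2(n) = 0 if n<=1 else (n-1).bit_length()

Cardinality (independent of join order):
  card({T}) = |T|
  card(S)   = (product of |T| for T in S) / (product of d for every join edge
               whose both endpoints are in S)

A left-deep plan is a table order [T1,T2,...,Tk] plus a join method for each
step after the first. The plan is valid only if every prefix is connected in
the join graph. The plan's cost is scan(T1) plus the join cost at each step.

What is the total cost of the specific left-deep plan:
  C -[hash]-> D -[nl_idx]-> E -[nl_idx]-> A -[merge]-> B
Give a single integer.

143400

step 1: scan C: cost=120, card=120
step 2: join D via hash
    card(P join D) = 120*250/(125) = 240
    cost = 120 + 2*250*8 + 120 = 4240
step 3: join E via nl_idx
    card(P join E) = 240*400/(16) = 6000
    cost = 4240 + 240*9 + 6000 = 12400
step 4: join A via nl_idx
    card(P join A) = 6000*50/(50) = 6000
    cost = 12400 + 6000*6 + 6000 = 54400
step 5: join B via merge
    card(P join B) = 6000*500/(25) = 120000
    cost = 54400 + 6000*13 + 500*9 + 6000 + 500 = 143400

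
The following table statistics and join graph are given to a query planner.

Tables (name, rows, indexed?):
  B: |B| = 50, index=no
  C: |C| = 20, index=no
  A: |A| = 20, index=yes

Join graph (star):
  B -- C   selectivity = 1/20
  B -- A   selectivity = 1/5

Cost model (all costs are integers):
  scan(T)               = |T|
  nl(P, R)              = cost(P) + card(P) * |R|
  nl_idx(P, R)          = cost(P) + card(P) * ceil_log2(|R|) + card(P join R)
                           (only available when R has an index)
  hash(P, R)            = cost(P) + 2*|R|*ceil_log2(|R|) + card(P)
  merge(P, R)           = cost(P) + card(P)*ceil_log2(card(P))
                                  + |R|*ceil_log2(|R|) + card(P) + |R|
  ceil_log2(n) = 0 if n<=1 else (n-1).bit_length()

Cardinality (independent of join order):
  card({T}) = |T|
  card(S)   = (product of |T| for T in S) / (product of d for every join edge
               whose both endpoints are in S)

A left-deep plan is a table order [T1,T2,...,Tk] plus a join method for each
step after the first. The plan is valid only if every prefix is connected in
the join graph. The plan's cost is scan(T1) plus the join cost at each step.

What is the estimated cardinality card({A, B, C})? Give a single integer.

200

Tables in S: A(20), B(50), C(20)
Edges inside S: B-C(d=20), B-A(d=5)
numerator = 20 * 50 * 20 = 20000
denominator = 20 * 5 = 100
card(S) = 20000 / 100 = 200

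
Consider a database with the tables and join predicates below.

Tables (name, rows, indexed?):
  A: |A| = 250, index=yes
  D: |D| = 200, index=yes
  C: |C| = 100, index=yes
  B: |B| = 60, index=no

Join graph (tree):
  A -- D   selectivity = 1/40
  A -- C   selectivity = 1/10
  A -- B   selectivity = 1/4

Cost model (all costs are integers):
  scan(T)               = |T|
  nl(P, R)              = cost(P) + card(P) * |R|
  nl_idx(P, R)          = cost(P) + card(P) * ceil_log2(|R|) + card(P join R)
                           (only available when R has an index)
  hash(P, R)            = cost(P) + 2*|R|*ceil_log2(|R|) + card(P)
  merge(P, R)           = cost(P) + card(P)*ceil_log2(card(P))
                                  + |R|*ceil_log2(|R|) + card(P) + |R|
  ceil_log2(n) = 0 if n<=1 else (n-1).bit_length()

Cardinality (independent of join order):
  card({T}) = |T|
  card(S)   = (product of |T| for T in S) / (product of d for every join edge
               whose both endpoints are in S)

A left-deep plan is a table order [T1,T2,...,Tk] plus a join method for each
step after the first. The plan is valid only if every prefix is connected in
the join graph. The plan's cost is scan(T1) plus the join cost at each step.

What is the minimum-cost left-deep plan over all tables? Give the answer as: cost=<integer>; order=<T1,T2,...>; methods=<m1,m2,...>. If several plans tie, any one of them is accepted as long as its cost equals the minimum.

Selinger DP (subsets sized 1..n):
  {A}: scan cost=250, card=250
  {D}: scan cost=200, card=200
  {C}: scan cost=100, card=100
  {B}: scan cost=60, card=60
  {AD}: card=1250; try (A,nl_idx)→3050, (D,nl_idx)→3500, (D,hash)→3700, (A,merge)→4250, (D,merge)→4300, (A,hash)→4400 …(+2); best=3050 via (A,nl_idx)
  {AC}: card=2500; try (C,hash)→1900, (A,merge)→3150, (C,merge)→3300, (A,nl_idx)→3400, (A,hash)→4200, (C,nl_idx)→4500 …(+2); best=1900 via (C,hash)
  {AB}: card=3750; try (B,hash)→1220, (A,merge)→2730, (B,merge)→2920, (A,hash)→4120, (A,nl_idx)→4290, (A,nl)→15060 …(+1); best=1220 via (B,hash)
  {ACD}: card=12500; try (C,hash)→5700, (D,hash)→7600, (C,merge)→18850, (C,nl_idx)→24300, (D,nl_idx)→34400, (D,merge)→36200 …(+2); best=5700 via (C,hash)
  {ABD}: card=18750; try (B,hash)→5020, (D,hash)→8170, (B,merge)→18470, (D,nl_idx)→49970, (D,merge)→51770, (B,nl)→78050 …(+1); best=5020 via (B,hash)
  {ABC}: card=37500; try (B,hash)→5120, (C,hash)→6370, (B,merge)→34820, (C,merge)→50770, (C,nl_idx)→64970, (B,nl)→151900 …(+1); best=5120 via (B,hash)
  {ABCD}: card=187500; try (B,hash)→18920, (C,hash)→25170, (D,hash)→45820, (B,merge)→193620, (C,merge)→305820, (C,nl_idx)→323770 …(+5); best=18920 via (B,hash)

cost=18920; order=D,A,C,B; methods=nl_idx,hash,hash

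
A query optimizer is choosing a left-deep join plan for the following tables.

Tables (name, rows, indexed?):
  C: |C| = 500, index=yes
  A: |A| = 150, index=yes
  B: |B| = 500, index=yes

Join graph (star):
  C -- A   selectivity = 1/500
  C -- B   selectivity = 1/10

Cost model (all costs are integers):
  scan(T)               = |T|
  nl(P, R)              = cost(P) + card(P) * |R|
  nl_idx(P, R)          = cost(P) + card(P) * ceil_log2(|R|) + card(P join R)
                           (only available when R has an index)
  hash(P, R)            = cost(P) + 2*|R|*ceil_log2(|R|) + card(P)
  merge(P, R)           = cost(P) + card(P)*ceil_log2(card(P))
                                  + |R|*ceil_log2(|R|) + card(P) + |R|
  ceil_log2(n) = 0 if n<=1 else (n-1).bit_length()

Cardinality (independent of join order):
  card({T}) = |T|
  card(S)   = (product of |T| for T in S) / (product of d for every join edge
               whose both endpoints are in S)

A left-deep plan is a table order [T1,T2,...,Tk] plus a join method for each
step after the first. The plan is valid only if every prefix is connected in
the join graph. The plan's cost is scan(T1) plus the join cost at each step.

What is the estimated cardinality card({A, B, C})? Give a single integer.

7500

Tables in S: A(150), B(500), C(500)
Edges inside S: C-A(d=500), C-B(d=10)
numerator = 150 * 500 * 500 = 37500000
denominator = 500 * 10 = 5000
card(S) = 37500000 / 5000 = 7500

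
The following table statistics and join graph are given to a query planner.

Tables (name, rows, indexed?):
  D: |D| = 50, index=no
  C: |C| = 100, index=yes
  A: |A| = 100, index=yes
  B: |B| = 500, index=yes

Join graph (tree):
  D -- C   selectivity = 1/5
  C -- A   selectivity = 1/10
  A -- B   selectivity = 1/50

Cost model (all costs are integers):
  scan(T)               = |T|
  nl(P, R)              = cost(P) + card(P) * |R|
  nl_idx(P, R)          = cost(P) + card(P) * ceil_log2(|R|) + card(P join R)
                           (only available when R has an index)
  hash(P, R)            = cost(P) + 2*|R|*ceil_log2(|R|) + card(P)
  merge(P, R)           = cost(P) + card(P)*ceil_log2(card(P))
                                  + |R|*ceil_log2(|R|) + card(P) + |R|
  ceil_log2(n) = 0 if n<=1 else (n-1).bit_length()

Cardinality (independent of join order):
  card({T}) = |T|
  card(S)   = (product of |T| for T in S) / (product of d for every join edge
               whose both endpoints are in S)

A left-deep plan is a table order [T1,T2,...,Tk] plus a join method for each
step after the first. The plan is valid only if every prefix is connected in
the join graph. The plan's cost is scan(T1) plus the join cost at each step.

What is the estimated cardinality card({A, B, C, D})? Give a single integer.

Tables in S: A(100), B(500), C(100), D(50)
Edges inside S: D-C(d=5), C-A(d=10), A-B(d=50)
numerator = 100 * 500 * 100 * 50 = 250000000
denominator = 5 * 10 * 50 = 2500
card(S) = 250000000 / 2500 = 100000

100000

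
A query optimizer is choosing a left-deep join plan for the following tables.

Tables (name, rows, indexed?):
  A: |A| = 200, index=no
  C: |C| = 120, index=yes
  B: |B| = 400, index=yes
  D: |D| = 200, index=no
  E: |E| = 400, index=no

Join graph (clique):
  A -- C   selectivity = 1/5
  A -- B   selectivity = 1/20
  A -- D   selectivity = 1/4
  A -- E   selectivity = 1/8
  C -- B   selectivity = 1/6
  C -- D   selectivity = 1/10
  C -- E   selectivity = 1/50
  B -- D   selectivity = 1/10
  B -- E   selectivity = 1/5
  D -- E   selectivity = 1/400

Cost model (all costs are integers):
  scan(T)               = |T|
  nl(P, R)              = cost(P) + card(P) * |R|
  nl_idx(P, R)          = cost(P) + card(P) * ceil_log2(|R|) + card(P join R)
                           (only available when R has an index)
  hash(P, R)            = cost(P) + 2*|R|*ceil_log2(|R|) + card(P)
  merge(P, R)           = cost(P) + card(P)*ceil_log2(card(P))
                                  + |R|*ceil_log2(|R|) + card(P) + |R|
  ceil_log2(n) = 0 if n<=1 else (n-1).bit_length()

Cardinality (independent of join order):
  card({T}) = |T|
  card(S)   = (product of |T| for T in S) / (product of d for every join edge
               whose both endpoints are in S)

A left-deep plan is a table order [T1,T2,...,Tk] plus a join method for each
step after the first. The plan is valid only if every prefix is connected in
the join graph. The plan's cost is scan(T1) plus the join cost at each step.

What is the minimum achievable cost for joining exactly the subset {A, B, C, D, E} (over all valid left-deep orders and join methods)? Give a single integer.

8128

Selinger DP over subsets of {A,B,C,D,E}:
  {A}: scan cost=200, card=200
  {C}: scan cost=120, card=120
  {B}: scan cost=400, card=400
  {D}: scan cost=200, card=200
  {E}: scan cost=400, card=400
  {AC}: card=4800; try (C,hash)→2080, (A,merge)→2880, (C,merge)→2960, (A,hash)→3440, (C,nl_idx)→6400, (A,nl)→24120 …(+1); best=2080 via (C,hash)
  {AB}: card=4000; try (A,hash)→4000, (B,merge)→6000, (B,nl_idx)→6000, (A,merge)→6200, (B,hash)→7600, (B,nl)→80200 …(+1); best=4000 via (A,hash)
  {AD}: card=10000; try (D,hash)→3600, (A,hash)→3600, (D,merge)→3800, (A,merge)→3800, (D,nl)→40200, (A,nl)→40200; best=3600 via (D,hash)
  {AE}: card=10000; try (A,hash)→4000, (E,merge)→6000, (A,merge)→6200, (E,hash)→7600, (E,nl)→80200, (A,nl)→80400; best=4000 via (A,hash)
  {BC}: card=8000; try (C,hash)→2480, (B,merge)→5080, (C,merge)→5360, (B,hash)→7440, (B,nl_idx)→9200, (C,nl_idx)→11200 …(+2); best=2480 via (C,hash)
  {CD}: card=2400; try (C,hash)→2080, (D,merge)→2880, (C,merge)→2960, (D,hash)→3440, (C,nl_idx)→4000, (D,nl)→24120 …(+1); best=2080 via (C,hash)
  {CE}: card=960; try (C,hash)→2480, (C,nl_idx)→4160, (E,merge)→5080, (C,merge)→5360, (E,hash)→7440, (E,nl)→48120 …(+1); best=2480 via (C,hash)
  {BD}: card=8000; try (D,hash)→4000, (B,merge)→6000, (D,merge)→6200, (B,hash)→7600, (B,nl_idx)→10000, (B,nl)→80200 …(+1); best=4000 via (D,hash)
  {BE}: card=32000; try (E,hash)→8000, (B,hash)→8000, (E,merge)→8400, (B,merge)→8400, (B,nl_idx)→36000, (E,nl)→160400 …(+1); best=8000 via (E,hash)
  {DE}: card=200; try (D,hash)→4000, (E,merge)→6000, (D,merge)→6200, (E,hash)→7600, (E,nl)→80200, (D,nl)→80400; best=4000 via (D,hash)
  {ABC}: card=16000; try (C,hash)→9680, (A,hash)→13680, (B,hash)→14080, (C,nl_idx)→48000, (C,merge)→56960, (B,nl_idx)→61280 …(+5); best=9680 via (C,hash)
  {ACD}: card=24000; try (A,hash)→7680, (D,hash)→10080, (C,hash)→15280, (A,merge)→35080, (D,merge)→71080, (C,nl_idx)→97600 …(+4); best=7680 via (A,hash)
  {ACE}: card=4800; try (A,hash)→6640, (E,hash)→14080, (A,merge)→14840, (C,hash)→15680, (E,merge)→73280, (C,nl_idx)→78800 …(+4); best=6640 via (A,hash)
  {ABD}: card=20000; try (D,hash)→11200, (A,hash)→15200, (B,hash)→20800, (D,merge)→57800, (B,nl_idx)→113600, (A,merge)→117800 …(+4); best=11200 via (D,hash)
  {ABE}: card=40000; try (E,hash)→15200, (B,hash)→21200, (A,hash)→43200, (E,merge)→60000, (B,nl_idx)→134000, (B,merge)→158000 …(+4); best=15200 via (E,hash)
  {ADE}: card=1250; try (A,hash)→7400, (A,merge)→7600, (D,hash)→17200, (E,hash)→20800, (A,nl)→44000, (D,merge)→155800 …(+3); best=7400 via (A,hash)
  {BCD}: card=16000; try (B,hash)→11680, (D,hash)→13680, (C,hash)→13680, (B,merge)→37280, (B,nl_idx)→39680, (C,nl_idx)→76000 …(+5); best=11680 via (B,hash)
  {BCE}: card=12800; try (B,hash)→10640, (B,merge)→17040, (E,hash)→17680, (B,nl_idx)→23920, (C,hash)→41680, (E,merge)→118480 …(+5); best=10640 via (B,hash)
  {CDE}: card=48; try (C,nl_idx)→5448, (C,hash)→5880, (D,hash)→6640, (C,merge)→6760, (E,hash)→11680, (D,merge)→14840 …(+4); best=5448 via (C,nl_idx)
  {BDE}: card=1600; try (B,nl_idx)→7400, (B,merge)→9800, (B,hash)→11400, (E,hash)→19200, (D,hash)→43200, (B,nl)→84000 …(+4); best=7400 via (B,nl_idx)
  {ABCD}: card=8000; try (D,hash)→28880, (A,hash)→30880, (C,hash)→32880, (B,hash)→38880, (C,nl_idx)→159200, (B,nl_idx)→231680 …(+8); best=28880 via (D,hash)
  {ABCE}: card=3200; try (B,hash)→18640, (A,hash)→26640, (E,hash)→32880, (B,nl_idx)→53040, (C,hash)→56880, (B,merge)→77840 …(+8); best=18640 via (B,hash)
  {ACDE}: card=60; try (A,merge)→7584, (A,hash)→8696, (C,hash)→10330, (D,hash)→14640, (A,nl)→15048, (C,nl_idx)→16210 …(+7); best=7584 via (A,merge)
  {ABDE}: card=500; try (A,hash)→12200, (B,hash)→15850, (B,nl_idx)→19150, (B,merge)→26400, (A,merge)→28400, (E,hash)→38400 …(+7); best=12200 via (A,hash)
  {BCDE}: card=64; try (B,nl_idx)→5944, (B,merge)→9784, (C,hash)→10680, (B,hash)→12696, (C,nl_idx)→18664, (B,nl)→24648 …(+8); best=5944 via (B,nl_idx)
  {ABCDE}: card=4; try (B,nl_idx)→8128, (A,merge)→8192, (A,hash)→9208, (B,merge)→12004, (C,hash)→14380, (B,hash)→14844 …(+11); best=8128 via (B,nl_idx)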